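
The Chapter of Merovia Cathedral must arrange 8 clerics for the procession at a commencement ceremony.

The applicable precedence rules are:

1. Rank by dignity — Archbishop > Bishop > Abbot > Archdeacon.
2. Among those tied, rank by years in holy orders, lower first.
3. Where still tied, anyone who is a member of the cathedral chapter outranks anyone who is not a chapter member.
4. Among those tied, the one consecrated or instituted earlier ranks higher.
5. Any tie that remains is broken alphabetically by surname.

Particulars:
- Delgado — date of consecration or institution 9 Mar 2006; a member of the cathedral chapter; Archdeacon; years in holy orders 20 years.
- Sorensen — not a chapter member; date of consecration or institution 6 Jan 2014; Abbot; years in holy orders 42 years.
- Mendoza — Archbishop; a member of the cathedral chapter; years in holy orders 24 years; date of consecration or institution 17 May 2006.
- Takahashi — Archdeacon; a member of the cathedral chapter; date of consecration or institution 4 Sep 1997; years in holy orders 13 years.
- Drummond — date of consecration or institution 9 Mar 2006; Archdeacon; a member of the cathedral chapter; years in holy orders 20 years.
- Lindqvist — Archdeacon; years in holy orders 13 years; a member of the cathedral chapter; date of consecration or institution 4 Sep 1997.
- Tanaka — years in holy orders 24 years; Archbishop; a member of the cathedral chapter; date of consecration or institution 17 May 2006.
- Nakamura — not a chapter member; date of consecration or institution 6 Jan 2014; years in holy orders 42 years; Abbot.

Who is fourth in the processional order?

By dignity: Mendoza and Tanaka (Archbishop); then Nakamura and Sorensen (Abbot); then Lindqvist, Takahashi, Delgado and Drummond (Archdeacon).
Mendoza and Tanaka both have years in holy orders 24 years, so the next rule applies.
Mendoza and Tanaka are each a member of the cathedral chapter, so the next rule applies.
Mendoza and Tanaka both have date of consecration or institution 17 May 2006, so the next rule applies.
Among Mendoza and Tanaka, alphabetically by surname: Mendoza before Tanaka.
Nakamura and Sorensen both have years in holy orders 42 years, so the next rule applies.
Nakamura and Sorensen are each not a chapter member, so the next rule applies.
Nakamura and Sorensen both have date of consecration or institution 6 Jan 2014, so the next rule applies.
Among Nakamura and Sorensen, alphabetically by surname: Nakamura before Sorensen.
Among Lindqvist, Takahashi, Delgado and Drummond, by years in holy orders (lower first): Lindqvist and Takahashi (13 years) before Delgado and Drummond (20 years).
Lindqvist and Takahashi are each a member of the cathedral chapter, so the next rule applies.
Lindqvist and Takahashi both have date of consecration or institution 4 Sep 1997, so the next rule applies.
Among Lindqvist and Takahashi, alphabetically by surname: Lindqvist before Takahashi.
Delgado and Drummond are each a member of the cathedral chapter, so the next rule applies.
Delgado and Drummond both have date of consecration or institution 9 Mar 2006, so the next rule applies.
Among Delgado and Drummond, alphabetically by surname: Delgado before Drummond.
Order: Mendoza, Tanaka, Nakamura, Sorensen, Lindqvist, Takahashi, Delgado, Drummond.

Sorensen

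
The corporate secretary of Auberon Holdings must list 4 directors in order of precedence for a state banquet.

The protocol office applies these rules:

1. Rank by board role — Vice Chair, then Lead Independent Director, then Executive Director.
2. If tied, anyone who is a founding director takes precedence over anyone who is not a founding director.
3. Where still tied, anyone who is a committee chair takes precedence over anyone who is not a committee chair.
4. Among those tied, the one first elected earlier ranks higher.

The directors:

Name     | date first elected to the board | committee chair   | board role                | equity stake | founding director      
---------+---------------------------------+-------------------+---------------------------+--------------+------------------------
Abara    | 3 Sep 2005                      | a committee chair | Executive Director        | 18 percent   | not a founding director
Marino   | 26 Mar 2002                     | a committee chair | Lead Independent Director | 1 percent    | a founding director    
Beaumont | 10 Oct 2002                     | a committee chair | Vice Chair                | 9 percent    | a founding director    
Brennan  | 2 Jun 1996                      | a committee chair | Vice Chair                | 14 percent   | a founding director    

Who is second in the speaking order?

Beaumont

By board role: Brennan and Beaumont (Vice Chair); then Marino (Lead Independent Director); then Abara (Executive Director).
Brennan and Beaumont are each a founding director, so the next rule applies.
Brennan and Beaumont are each a committee chair, so the next rule applies.
Among Brennan and Beaumont, by date first elected to the board (earlier first): Brennan (2 Jun 1996) before Beaumont (10 Oct 2002).
Order: Brennan, Beaumont, Marino, Abara.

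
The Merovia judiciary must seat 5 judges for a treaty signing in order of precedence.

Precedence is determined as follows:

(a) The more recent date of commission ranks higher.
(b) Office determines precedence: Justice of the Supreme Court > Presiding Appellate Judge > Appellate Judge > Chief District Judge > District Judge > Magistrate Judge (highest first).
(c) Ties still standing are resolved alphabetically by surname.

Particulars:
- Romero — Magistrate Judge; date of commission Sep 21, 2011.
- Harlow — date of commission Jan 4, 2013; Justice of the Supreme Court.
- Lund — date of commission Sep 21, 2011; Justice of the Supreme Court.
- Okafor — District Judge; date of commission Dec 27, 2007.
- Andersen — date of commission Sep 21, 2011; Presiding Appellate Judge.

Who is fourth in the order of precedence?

By date of commission (later first): Harlow (Jan 4, 2013); then Lund, Andersen and Romero (each Sep 21, 2011); then Okafor (Dec 27, 2007).
Among Lund, Andersen and Romero, by office: Lund (Justice of the Supreme Court) before Andersen (Presiding Appellate Judge) before Romero (Magistrate Judge).
Order: Harlow, Lund, Andersen, Romero, Okafor.

Romero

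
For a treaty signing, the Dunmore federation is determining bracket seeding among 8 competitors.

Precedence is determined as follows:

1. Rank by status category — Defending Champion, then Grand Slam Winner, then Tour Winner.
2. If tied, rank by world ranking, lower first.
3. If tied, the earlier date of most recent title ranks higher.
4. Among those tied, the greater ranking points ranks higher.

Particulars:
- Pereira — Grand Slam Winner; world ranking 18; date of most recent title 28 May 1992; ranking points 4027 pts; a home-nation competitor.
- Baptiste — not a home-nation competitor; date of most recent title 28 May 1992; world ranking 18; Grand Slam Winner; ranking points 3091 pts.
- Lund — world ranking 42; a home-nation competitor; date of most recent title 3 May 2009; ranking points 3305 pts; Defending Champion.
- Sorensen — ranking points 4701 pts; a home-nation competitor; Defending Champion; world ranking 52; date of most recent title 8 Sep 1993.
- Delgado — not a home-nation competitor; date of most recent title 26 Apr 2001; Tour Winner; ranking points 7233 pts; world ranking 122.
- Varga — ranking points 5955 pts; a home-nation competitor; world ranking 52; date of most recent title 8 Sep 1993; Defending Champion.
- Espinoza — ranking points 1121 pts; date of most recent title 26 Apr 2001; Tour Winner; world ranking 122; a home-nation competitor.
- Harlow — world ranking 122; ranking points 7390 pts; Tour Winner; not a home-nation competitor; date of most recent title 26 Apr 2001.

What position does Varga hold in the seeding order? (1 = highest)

2

By status category: Lund, Varga and Sorensen (Defending Champion); then Pereira and Baptiste (Grand Slam Winner); then Harlow, Delgado and Espinoza (Tour Winner).
Among Lund, Varga and Sorensen, by world ranking (lower first): Lund (42) before Varga and Sorensen (52).
Varga and Sorensen both have date of most recent title 8 Sep 1993, so the next rule applies.
Among Varga and Sorensen, by ranking points (higher first): Varga (5955 pts) before Sorensen (4701 pts).
Pereira and Baptiste both have world ranking 18, so the next rule applies.
Pereira and Baptiste both have date of most recent title 28 May 1992, so the next rule applies.
Among Pereira and Baptiste, by ranking points (higher first): Pereira (4027 pts) before Baptiste (3091 pts).
Harlow, Delgado and Espinoza all have world ranking 122, so the next rule applies.
Harlow, Delgado and Espinoza all have date of most recent title 26 Apr 2001, so the next rule applies.
Among Harlow, Delgado and Espinoza, by ranking points (higher first): Harlow (7390 pts) before Delgado (7233 pts) before Espinoza (1121 pts).
Order: Lund, Varga, Sorensen, Pereira, Baptiste, Harlow, Delgado, Espinoza. So position 2.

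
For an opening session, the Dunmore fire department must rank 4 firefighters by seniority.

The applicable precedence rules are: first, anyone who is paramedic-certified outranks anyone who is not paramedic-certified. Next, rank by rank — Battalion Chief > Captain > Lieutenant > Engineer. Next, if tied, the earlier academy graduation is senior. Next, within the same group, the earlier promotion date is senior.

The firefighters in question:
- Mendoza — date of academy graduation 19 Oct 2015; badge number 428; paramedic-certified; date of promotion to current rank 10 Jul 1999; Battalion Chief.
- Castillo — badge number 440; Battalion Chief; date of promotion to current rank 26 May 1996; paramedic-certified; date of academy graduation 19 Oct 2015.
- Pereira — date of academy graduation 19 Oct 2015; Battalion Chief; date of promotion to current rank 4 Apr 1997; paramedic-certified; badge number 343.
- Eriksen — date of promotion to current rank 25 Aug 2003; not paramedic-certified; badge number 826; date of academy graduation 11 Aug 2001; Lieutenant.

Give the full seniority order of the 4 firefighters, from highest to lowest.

Castillo, Pereira, Mendoza, Eriksen

By the first rule: Castillo, Pereira and Mendoza (each paramedic-certified); then Eriksen (not paramedic-certified).
Castillo, Pereira and Mendoza are each Battalion Chief, so the next rule applies.
Castillo, Pereira and Mendoza all have date of academy graduation 19 Oct 2015, so the next rule applies.
Among Castillo, Pereira and Mendoza, by date of promotion to current rank (earlier first): Castillo (26 May 1996) before Pereira (4 Apr 1997) before Mendoza (10 Jul 1999).
Full order: Castillo, Pereira, Mendoza, Eriksen.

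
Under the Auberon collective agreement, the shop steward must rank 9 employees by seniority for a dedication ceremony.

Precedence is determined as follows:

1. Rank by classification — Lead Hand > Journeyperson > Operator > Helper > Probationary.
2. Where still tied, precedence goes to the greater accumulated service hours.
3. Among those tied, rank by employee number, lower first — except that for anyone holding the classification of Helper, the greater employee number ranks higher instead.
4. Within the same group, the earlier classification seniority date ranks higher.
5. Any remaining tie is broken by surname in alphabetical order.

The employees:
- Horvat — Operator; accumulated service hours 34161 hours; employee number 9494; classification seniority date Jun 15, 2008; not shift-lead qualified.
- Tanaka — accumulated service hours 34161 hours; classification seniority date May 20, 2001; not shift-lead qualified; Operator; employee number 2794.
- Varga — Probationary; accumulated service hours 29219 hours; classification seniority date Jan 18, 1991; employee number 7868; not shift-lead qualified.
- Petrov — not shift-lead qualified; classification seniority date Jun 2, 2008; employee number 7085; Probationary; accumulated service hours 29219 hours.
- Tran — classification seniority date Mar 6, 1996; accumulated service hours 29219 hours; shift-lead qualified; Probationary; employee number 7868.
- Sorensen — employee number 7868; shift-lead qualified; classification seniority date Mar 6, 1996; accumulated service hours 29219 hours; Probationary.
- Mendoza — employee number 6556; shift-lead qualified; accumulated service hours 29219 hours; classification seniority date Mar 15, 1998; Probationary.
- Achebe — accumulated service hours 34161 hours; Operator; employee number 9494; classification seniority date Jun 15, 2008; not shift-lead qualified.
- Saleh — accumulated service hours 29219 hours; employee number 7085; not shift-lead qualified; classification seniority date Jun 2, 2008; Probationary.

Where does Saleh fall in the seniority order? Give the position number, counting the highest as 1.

By classification: Tanaka, Achebe and Horvat (Operator); then Mendoza, Petrov, Saleh, Varga, Sorensen and Tran (Probationary).
Tanaka, Achebe and Horvat all have accumulated service hours 34161 hours, so the next rule applies.
Among Tanaka, Achebe and Horvat, by employee number (lower first): Tanaka (2794) before Achebe and Horvat (9494).
Achebe and Horvat both have classification seniority date Jun 15, 2008, so the next rule applies.
Among Achebe and Horvat, alphabetically by surname: Achebe before Horvat.
Mendoza, Petrov, Saleh, Varga, Sorensen and Tran all have accumulated service hours 29219 hours, so the next rule applies.
Among Mendoza, Petrov, Saleh, Varga, Sorensen and Tran, by employee number (lower first): Mendoza (6556) before Petrov and Saleh (7085) before Varga, Sorensen and Tran (7868).
Petrov and Saleh both have classification seniority date Jun 2, 2008, so the next rule applies.
Among Petrov and Saleh, alphabetically by surname: Petrov before Saleh.
Among Varga, Sorensen and Tran, by classification seniority date (earlier first): Varga (Jan 18, 1991) before Sorensen and Tran (Mar 6, 1996).
Among Sorensen and Tran, alphabetically by surname: Sorensen before Tran.
Order: Tanaka, Achebe, Horvat, Mendoza, Petrov, Saleh, Varga, Sorensen, Tran. So position 6.

6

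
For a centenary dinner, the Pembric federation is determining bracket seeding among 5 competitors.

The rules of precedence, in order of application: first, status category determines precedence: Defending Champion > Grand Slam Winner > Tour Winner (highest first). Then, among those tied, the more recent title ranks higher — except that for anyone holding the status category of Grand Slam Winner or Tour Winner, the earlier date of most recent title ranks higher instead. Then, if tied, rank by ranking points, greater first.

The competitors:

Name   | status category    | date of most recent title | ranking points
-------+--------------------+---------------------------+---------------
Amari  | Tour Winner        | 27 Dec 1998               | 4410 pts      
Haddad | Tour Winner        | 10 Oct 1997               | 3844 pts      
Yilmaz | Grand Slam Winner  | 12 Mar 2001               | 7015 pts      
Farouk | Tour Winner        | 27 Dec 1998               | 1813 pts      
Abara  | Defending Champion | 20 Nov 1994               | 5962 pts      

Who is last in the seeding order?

By status category: Abara (Defending Champion); then Yilmaz (Grand Slam Winner); then Haddad, Amari and Farouk (Tour Winner).
Among Haddad, Amari and Farouk, by date of most recent title (earlier first) (reversed rule for this group): Haddad (10 Oct 1997) before Amari and Farouk (27 Dec 1998).
Among Amari and Farouk, by ranking points (higher first): Amari (4410 pts) before Farouk (1813 pts).
Order: Abara, Yilmaz, Haddad, Amari, Farouk.

Farouk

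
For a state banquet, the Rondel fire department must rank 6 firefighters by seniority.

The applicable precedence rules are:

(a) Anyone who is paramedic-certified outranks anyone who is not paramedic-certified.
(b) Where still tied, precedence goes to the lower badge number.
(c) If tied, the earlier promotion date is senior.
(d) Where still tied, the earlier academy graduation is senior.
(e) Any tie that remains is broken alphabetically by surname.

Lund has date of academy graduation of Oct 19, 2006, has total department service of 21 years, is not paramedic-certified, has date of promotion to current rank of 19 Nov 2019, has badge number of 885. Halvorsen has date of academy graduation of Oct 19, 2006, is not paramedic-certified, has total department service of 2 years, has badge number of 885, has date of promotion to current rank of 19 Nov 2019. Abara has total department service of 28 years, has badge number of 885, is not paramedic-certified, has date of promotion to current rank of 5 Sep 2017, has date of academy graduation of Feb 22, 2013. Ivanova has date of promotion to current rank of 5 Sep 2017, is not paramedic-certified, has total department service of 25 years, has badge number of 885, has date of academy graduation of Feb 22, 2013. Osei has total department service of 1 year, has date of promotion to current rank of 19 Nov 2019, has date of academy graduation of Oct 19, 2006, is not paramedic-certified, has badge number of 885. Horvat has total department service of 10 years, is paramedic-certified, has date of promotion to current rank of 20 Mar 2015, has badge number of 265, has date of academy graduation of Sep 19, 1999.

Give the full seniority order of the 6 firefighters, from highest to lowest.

Horvat, Abara, Ivanova, Halvorsen, Lund, Osei

By the first rule: Horvat (paramedic-certified); then Abara, Ivanova, Halvorsen, Lund and Osei (each not paramedic-certified).
Abara, Ivanova, Halvorsen, Lund and Osei all have badge number 885, so the next rule applies.
Among Abara, Ivanova, Halvorsen, Lund and Osei, by date of promotion to current rank (earlier first): Abara and Ivanova (5 Sep 2017) before Halvorsen, Lund and Osei (19 Nov 2019).
Abara and Ivanova both have date of academy graduation Feb 22, 2013, so the next rule applies.
Among Abara and Ivanova, alphabetically by surname: Abara before Ivanova.
Halvorsen, Lund and Osei all have date of academy graduation Oct 19, 2006, so the next rule applies.
Among Halvorsen, Lund and Osei, alphabetically by surname: Halvorsen before Lund before Osei.
Full order: Horvat, Abara, Ivanova, Halvorsen, Lund, Osei.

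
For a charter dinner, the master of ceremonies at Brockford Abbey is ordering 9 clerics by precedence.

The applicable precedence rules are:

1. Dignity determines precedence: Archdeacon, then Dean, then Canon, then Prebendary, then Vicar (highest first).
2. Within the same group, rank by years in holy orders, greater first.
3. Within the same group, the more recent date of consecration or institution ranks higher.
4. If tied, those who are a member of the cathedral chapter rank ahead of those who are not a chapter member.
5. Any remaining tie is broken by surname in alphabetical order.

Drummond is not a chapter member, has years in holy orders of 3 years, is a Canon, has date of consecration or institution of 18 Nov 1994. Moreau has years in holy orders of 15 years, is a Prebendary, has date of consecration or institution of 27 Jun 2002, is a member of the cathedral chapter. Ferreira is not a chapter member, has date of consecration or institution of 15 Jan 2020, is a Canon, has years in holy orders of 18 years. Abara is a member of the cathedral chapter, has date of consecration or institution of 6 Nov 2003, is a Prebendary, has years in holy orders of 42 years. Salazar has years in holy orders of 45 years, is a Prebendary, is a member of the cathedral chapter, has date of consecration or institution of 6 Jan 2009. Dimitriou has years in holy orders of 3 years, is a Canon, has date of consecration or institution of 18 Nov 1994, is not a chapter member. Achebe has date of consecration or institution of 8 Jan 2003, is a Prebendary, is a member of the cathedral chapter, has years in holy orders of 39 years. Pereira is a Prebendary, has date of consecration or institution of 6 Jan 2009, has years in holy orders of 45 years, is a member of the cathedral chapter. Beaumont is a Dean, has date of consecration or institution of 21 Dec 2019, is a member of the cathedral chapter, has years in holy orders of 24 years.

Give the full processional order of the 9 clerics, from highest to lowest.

By dignity: Beaumont (Dean); then Ferreira, Dimitriou and Drummond (Canon); then Pereira, Salazar, Abara, Achebe and Moreau (Prebendary).
Among Ferreira, Dimitriou and Drummond, by years in holy orders (higher first): Ferreira (18 years) before Dimitriou and Drummond (3 years).
Dimitriou and Drummond both have date of consecration or institution 18 Nov 1994, so the next rule applies.
Dimitriou and Drummond are each not a chapter member, so the next rule applies.
Among Dimitriou and Drummond, alphabetically by surname: Dimitriou before Drummond.
Among Pereira, Salazar, Abara, Achebe and Moreau, by years in holy orders (higher first): Pereira and Salazar (45 years) before Abara (42 years) before Achebe (39 years) before Moreau (15 years).
Pereira and Salazar both have date of consecration or institution 6 Jan 2009, so the next rule applies.
Pereira and Salazar are each a member of the cathedral chapter, so the next rule applies.
Among Pereira and Salazar, alphabetically by surname: Pereira before Salazar.
Full order: Beaumont, Ferreira, Dimitriou, Drummond, Pereira, Salazar, Abara, Achebe, Moreau.

Beaumont, Ferreira, Dimitriou, Drummond, Pereira, Salazar, Abara, Achebe, Moreau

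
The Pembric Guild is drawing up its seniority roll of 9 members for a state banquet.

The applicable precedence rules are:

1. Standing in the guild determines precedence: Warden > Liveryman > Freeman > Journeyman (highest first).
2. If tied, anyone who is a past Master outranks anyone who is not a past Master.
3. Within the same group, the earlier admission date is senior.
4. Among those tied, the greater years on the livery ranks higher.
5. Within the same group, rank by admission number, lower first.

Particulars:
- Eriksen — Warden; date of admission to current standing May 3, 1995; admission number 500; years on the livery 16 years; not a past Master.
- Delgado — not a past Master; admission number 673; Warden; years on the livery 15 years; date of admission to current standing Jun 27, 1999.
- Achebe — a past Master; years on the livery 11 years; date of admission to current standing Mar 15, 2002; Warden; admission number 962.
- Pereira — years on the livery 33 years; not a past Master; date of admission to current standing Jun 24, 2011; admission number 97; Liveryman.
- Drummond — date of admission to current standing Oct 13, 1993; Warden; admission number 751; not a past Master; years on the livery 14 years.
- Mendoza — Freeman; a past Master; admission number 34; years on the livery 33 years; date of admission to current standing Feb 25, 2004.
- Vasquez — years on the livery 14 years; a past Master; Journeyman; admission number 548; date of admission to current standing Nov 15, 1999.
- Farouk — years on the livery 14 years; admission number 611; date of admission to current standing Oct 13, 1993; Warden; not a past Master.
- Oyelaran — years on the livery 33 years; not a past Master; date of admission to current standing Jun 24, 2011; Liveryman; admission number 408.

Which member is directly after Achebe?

Farouk

By standing in the guild: Achebe, Farouk, Drummond, Eriksen and Delgado (Warden); then Pereira and Oyelaran (Liveryman); then Mendoza (Freeman); then Vasquez (Journeyman).
Among Achebe, Farouk, Drummond, Eriksen and Delgado, a past Master before not a past Master: Achebe (a past Master) before Farouk, Drummond, Eriksen and Delgado (not a past Master).
Among Farouk, Drummond, Eriksen and Delgado, by date of admission to current standing (earlier first): Farouk and Drummond (Oct 13, 1993) before Eriksen (May 3, 1995) before Delgado (Jun 27, 1999).
Farouk and Drummond both have years on the livery 14 years, so the next rule applies.
Among Farouk and Drummond, by admission number (lower first): Farouk (611) before Drummond (751).
Pereira and Oyelaran are each not a past Master, so the next rule applies.
Pereira and Oyelaran both have date of admission to current standing Jun 24, 2011, so the next rule applies.
Pereira and Oyelaran both have years on the livery 33 years, so the next rule applies.
Among Pereira and Oyelaran, by admission number (lower first): Pereira (97) before Oyelaran (408).
Order: Achebe, Farouk, Drummond, Eriksen, Delgado, Pereira, Oyelaran, Mendoza, Vasquez.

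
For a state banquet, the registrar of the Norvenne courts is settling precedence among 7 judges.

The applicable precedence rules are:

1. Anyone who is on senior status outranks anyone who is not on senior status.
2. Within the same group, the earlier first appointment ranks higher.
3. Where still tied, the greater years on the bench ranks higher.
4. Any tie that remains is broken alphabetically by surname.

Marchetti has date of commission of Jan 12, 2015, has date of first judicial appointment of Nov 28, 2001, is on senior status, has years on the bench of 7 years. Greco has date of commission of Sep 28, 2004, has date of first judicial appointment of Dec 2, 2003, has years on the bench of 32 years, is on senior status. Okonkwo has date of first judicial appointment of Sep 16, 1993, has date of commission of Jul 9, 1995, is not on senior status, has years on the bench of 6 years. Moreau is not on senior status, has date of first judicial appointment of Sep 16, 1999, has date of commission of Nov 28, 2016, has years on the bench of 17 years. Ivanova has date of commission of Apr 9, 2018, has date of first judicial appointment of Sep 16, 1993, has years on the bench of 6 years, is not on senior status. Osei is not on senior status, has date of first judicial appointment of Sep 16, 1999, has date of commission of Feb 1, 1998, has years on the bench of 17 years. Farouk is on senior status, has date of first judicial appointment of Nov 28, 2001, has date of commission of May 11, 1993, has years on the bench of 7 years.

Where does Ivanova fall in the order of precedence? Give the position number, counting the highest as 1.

4

By the first rule: Farouk, Marchetti and Greco (each on senior status); then Ivanova, Okonkwo, Moreau and Osei (each not on senior status).
Among Farouk, Marchetti and Greco, by date of first judicial appointment (earlier first): Farouk and Marchetti (Nov 28, 2001) before Greco (Dec 2, 2003).
Farouk and Marchetti both have years on the bench 7 years, so the next rule applies.
Among Farouk and Marchetti, alphabetically by surname: Farouk before Marchetti.
Among Ivanova, Okonkwo, Moreau and Osei, by date of first judicial appointment (earlier first): Ivanova and Okonkwo (Sep 16, 1993) before Moreau and Osei (Sep 16, 1999).
Ivanova and Okonkwo both have years on the bench 6 years, so the next rule applies.
Among Ivanova and Okonkwo, alphabetically by surname: Ivanova before Okonkwo.
Moreau and Osei both have years on the bench 17 years, so the next rule applies.
Among Moreau and Osei, alphabetically by surname: Moreau before Osei.
Order: Farouk, Marchetti, Greco, Ivanova, Okonkwo, Moreau, Osei. So position 4.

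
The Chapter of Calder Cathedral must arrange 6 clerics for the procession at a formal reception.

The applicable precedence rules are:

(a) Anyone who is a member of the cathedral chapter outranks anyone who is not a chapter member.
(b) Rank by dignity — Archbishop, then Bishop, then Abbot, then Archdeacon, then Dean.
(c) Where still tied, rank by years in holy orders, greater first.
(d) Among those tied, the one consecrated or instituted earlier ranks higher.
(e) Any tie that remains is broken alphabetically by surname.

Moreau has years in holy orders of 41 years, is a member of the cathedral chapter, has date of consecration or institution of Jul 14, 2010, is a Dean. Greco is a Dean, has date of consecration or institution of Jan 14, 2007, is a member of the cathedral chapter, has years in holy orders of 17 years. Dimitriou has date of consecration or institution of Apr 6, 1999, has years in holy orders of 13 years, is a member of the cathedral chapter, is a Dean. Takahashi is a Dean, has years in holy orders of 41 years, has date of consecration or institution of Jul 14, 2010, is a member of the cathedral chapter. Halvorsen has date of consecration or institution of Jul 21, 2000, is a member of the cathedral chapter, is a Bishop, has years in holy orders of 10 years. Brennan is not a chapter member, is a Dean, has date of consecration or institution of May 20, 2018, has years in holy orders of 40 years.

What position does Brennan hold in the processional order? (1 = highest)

By the first rule: Halvorsen, Moreau, Takahashi, Greco and Dimitriou (each a member of the cathedral chapter); then Brennan (not a chapter member).
Among Halvorsen, Moreau, Takahashi, Greco and Dimitriou, by dignity: Halvorsen (Bishop) before Moreau, Takahashi, Greco and Dimitriou (Dean).
Among Moreau, Takahashi, Greco and Dimitriou, by years in holy orders (higher first): Moreau and Takahashi (41 years) before Greco (17 years) before Dimitriou (13 years).
Moreau and Takahashi both have date of consecration or institution Jul 14, 2010, so the next rule applies.
Among Moreau and Takahashi, alphabetically by surname: Moreau before Takahashi.
Order: Halvorsen, Moreau, Takahashi, Greco, Dimitriou, Brennan. So position 6.

6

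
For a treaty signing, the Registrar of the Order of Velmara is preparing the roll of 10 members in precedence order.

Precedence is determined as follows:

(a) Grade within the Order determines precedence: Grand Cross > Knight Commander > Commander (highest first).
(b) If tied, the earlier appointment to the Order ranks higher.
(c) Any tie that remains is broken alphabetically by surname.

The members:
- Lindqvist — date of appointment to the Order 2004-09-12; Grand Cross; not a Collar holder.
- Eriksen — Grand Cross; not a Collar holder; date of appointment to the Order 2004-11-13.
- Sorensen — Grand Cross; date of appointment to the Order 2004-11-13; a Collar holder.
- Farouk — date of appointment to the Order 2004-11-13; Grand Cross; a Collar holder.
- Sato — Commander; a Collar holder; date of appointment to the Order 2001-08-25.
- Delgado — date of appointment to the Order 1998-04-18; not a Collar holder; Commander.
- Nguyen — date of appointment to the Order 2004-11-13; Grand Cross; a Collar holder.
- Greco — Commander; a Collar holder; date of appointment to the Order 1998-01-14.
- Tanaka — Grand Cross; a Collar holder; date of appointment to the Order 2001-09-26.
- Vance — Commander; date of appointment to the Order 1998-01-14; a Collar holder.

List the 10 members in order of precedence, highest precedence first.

By grade within the Order: Tanaka, Lindqvist, Eriksen, Farouk, Nguyen and Sorensen (Grand Cross); then Greco, Vance, Delgado and Sato (Commander).
Among Tanaka, Lindqvist, Eriksen, Farouk, Nguyen and Sorensen, by date of appointment to the Order (earlier first): Tanaka (2001-09-26) before Lindqvist (2004-09-12) before Eriksen, Farouk, Nguyen and Sorensen (2004-11-13).
Among Eriksen, Farouk, Nguyen and Sorensen, alphabetically by surname: Eriksen before Farouk before Nguyen before Sorensen.
Among Greco, Vance, Delgado and Sato, by date of appointment to the Order (earlier first): Greco and Vance (1998-01-14) before Delgado (1998-04-18) before Sato (2001-08-25).
Among Greco and Vance, alphabetically by surname: Greco before Vance.
Full order: Tanaka, Lindqvist, Eriksen, Farouk, Nguyen, Sorensen, Greco, Vance, Delgado, Sato.

Tanaka, Lindqvist, Eriksen, Farouk, Nguyen, Sorensen, Greco, Vance, Delgado, Sato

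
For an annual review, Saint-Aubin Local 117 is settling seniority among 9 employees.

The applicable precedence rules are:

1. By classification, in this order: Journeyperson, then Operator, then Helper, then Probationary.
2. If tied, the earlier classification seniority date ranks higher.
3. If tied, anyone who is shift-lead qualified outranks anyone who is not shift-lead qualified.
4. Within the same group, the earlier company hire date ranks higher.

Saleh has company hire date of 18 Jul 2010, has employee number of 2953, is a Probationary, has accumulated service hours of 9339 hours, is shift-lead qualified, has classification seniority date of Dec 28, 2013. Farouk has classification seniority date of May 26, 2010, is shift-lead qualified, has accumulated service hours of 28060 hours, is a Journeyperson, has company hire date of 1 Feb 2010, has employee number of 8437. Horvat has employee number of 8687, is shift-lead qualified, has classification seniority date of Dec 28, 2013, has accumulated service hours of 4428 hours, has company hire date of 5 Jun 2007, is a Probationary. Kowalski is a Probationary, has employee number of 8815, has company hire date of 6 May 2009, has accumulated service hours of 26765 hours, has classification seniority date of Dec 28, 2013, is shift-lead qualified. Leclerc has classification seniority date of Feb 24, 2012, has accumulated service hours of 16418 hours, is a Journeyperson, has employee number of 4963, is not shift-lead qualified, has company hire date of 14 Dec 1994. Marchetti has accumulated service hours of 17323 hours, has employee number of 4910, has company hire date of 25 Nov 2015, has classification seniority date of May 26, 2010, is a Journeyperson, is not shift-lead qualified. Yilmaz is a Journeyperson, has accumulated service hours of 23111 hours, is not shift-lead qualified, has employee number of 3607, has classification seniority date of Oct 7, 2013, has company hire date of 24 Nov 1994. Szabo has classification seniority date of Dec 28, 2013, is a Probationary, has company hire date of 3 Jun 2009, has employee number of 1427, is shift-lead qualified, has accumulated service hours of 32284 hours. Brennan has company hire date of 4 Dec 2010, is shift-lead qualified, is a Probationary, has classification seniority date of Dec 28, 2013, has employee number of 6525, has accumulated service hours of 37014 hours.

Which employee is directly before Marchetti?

Farouk

By classification: Farouk, Marchetti, Leclerc and Yilmaz (Journeyperson); then Horvat, Kowalski, Szabo, Saleh and Brennan (Probationary).
Among Farouk, Marchetti, Leclerc and Yilmaz, by classification seniority date (earlier first): Farouk and Marchetti (May 26, 2010) before Leclerc (Feb 24, 2012) before Yilmaz (Oct 7, 2013).
Among Farouk and Marchetti, shift-lead qualified before not shift-lead qualified: Farouk (shift-lead qualified) before Marchetti (not shift-lead qualified).
Horvat, Kowalski, Szabo, Saleh and Brennan all have classification seniority date Dec 28, 2013, so the next rule applies.
Horvat, Kowalski, Szabo, Saleh and Brennan are each shift-lead qualified, so the next rule applies.
Among Horvat, Kowalski, Szabo, Saleh and Brennan, by company hire date (earlier first): Horvat (5 Jun 2007) before Kowalski (6 May 2009) before Szabo (3 Jun 2009) before Saleh (18 Jul 2010) before Brennan (4 Dec 2010).
Order: Farouk, Marchetti, Leclerc, Yilmaz, Horvat, Kowalski, Szabo, Saleh, Brennan.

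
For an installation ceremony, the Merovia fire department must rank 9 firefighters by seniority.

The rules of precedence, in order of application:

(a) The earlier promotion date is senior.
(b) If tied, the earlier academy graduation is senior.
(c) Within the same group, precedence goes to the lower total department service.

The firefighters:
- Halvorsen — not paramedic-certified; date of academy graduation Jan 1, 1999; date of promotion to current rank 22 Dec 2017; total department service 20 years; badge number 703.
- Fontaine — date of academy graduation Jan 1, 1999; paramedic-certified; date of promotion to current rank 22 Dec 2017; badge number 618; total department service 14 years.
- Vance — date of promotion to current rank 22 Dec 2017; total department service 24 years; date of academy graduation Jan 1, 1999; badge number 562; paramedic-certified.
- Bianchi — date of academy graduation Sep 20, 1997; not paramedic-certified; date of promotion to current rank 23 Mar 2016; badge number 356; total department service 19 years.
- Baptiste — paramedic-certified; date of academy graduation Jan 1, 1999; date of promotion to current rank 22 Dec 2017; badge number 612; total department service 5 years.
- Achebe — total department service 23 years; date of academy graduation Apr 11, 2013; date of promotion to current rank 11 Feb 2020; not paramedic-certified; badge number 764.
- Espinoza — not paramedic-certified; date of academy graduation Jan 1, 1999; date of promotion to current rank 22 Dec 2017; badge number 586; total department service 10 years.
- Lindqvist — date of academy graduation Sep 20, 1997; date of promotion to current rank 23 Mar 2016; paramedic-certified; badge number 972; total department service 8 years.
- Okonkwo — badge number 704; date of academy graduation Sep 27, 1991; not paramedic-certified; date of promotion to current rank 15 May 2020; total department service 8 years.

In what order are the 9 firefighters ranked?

Lindqvist, Bianchi, Baptiste, Espinoza, Fontaine, Halvorsen, Vance, Achebe, Okonkwo

By date of promotion to current rank (earlier first): Lindqvist and Bianchi (both 23 Mar 2016); then Baptiste, Espinoza, Fontaine, Halvorsen and Vance (each 22 Dec 2017); then Achebe (11 Feb 2020); then Okonkwo (15 May 2020).
Lindqvist and Bianchi both have date of academy graduation Sep 20, 1997, so the next rule applies.
Among Lindqvist and Bianchi, by total department service (lower first): Lindqvist (8 years) before Bianchi (19 years).
Baptiste, Espinoza, Fontaine, Halvorsen and Vance all have date of academy graduation Jan 1, 1999, so the next rule applies.
Among Baptiste, Espinoza, Fontaine, Halvorsen and Vance, by total department service (lower first): Baptiste (5 years) before Espinoza (10 years) before Fontaine (14 years) before Halvorsen (20 years) before Vance (24 years).
Full order: Lindqvist, Bianchi, Baptiste, Espinoza, Fontaine, Halvorsen, Vance, Achebe, Okonkwo.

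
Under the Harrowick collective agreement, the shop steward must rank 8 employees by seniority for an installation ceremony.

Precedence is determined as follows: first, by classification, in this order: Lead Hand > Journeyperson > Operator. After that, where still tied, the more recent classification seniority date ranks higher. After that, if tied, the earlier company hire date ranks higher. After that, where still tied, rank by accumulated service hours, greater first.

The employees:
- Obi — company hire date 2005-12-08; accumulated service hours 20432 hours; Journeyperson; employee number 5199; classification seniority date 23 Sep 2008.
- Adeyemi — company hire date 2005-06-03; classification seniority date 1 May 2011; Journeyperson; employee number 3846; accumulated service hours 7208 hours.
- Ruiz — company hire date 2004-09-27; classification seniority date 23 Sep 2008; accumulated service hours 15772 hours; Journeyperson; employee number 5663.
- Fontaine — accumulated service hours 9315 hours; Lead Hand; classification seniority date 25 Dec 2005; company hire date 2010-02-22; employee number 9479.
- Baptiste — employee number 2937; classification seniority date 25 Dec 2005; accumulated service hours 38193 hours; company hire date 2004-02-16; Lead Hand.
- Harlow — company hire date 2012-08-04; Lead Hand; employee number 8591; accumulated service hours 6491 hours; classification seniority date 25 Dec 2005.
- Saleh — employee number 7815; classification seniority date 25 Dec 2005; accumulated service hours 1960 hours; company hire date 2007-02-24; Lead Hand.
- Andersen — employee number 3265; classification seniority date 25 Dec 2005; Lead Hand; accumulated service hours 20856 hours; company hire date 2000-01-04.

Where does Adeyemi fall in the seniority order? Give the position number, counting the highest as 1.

6

By classification: Andersen, Baptiste, Saleh, Fontaine and Harlow (Lead Hand); then Adeyemi, Ruiz and Obi (Journeyperson).
Andersen, Baptiste, Saleh, Fontaine and Harlow all have classification seniority date 25 Dec 2005, so the next rule applies.
Among Andersen, Baptiste, Saleh, Fontaine and Harlow, by company hire date (earlier first): Andersen (2000-01-04) before Baptiste (2004-02-16) before Saleh (2007-02-24) before Fontaine (2010-02-22) before Harlow (2012-08-04).
Among Adeyemi, Ruiz and Obi, by classification seniority date (later first): Adeyemi (1 May 2011) before Ruiz and Obi (23 Sep 2008).
Among Ruiz and Obi, by company hire date (earlier first): Ruiz (2004-09-27) before Obi (2005-12-08).
Order: Andersen, Baptiste, Saleh, Fontaine, Harlow, Adeyemi, Ruiz, Obi. So position 6.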